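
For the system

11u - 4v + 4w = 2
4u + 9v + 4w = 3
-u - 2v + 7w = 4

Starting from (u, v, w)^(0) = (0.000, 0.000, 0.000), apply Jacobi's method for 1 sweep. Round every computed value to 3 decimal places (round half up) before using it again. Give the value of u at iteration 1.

0.182

Iteration 1:
  u = (2 - (-4)·0.000 - (4)·0.000) / (11) = 0.182
  v = (3 - (4)·0.000 - (4)·0.000) / (9) = 0.333
  w = (4 - (-1)·0.000 - (-2)·0.000) / (7) = 0.571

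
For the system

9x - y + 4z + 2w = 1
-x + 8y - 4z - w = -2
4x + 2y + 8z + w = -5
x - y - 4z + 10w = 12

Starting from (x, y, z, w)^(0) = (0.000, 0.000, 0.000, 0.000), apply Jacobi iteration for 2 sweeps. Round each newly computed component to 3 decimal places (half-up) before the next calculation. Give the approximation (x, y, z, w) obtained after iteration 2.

(0.094, -0.399, -0.768, 0.914)

Iteration 1:
  x = (1 - (-1)·0.000 - (4)·0.000 - (2)·0.000) / (9) = 0.111
  y = (-2 - (-1)·0.000 - (-4)·0.000 - (-1)·0.000) / (8) = -0.250
  z = (-5 - (4)·0.000 - (2)·0.000 - (1)·0.000) / (8) = -0.625
  w = (12 - (1)·0.000 - (-1)·0.000 - (-4)·0.000) / (10) = 1.200
Iteration 2:
  x = (1 - (-1)·-0.250 - (4)·-0.625 - (2)·1.200) / (9) = 0.094
  y = (-2 - (-1)·0.111 - (-4)·-0.625 - (-1)·1.200) / (8) = -0.399
  z = (-5 - (4)·0.111 - (2)·-0.250 - (1)·1.200) / (8) = -0.768
  w = (12 - (1)·0.111 - (-1)·-0.250 - (-4)·-0.625) / (10) = 0.914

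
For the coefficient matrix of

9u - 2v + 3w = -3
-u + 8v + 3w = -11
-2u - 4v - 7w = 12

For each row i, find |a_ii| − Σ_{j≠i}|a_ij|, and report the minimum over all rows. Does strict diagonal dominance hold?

row 1: |9| − (2+3) = 4
row 2: |8| − (1+3) = 4
row 3: |-7| − (2+4) = 1
minimum over rows = 1 → strictly diagonally dominant (convergence guaranteed)

1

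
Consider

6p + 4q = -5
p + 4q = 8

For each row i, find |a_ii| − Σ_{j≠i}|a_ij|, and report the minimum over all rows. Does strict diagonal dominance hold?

2

row 1: |6| − (4) = 2
row 2: |4| − (1) = 3
minimum over rows = 2 → strictly diagonally dominant (convergence guaranteed)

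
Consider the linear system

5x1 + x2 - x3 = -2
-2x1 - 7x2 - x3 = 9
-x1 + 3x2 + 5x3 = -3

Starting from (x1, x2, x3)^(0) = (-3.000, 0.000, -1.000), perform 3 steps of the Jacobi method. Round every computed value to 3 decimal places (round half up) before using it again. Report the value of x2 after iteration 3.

Iteration 1:
  x1 = (-2 - (1)·0.000 - (-1)·-1.000) / (5) = -0.600
  x2 = (9 - (-2)·-3.000 - (-1)·-1.000) / (-7) = -0.286
  x3 = (-3 - (-1)·-3.000 - (3)·0.000) / (5) = -1.200
Iteration 2:
  x1 = (-2 - (1)·-0.286 - (-1)·-1.200) / (5) = -0.583
  x2 = (9 - (-2)·-0.600 - (-1)·-1.200) / (-7) = -0.943
  x3 = (-3 - (-1)·-0.600 - (3)·-0.286) / (5) = -0.548
Iteration 3:
  x1 = (-2 - (1)·-0.943 - (-1)·-0.548) / (5) = -0.321
  x2 = (9 - (-2)·-0.583 - (-1)·-0.548) / (-7) = -1.041
  x3 = (-3 - (-1)·-0.583 - (3)·-0.943) / (5) = -0.151

-1.041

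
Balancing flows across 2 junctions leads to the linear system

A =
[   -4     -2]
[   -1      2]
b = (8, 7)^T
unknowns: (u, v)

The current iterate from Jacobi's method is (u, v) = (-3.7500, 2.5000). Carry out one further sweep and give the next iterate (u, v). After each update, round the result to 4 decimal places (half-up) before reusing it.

One sweep:
  u = (8 - (-2)·2.5000) / (-4) = -3.2500
  v = (7 - (-1)·-3.7500) / (2) = 1.6250

(-3.2500, 1.6250)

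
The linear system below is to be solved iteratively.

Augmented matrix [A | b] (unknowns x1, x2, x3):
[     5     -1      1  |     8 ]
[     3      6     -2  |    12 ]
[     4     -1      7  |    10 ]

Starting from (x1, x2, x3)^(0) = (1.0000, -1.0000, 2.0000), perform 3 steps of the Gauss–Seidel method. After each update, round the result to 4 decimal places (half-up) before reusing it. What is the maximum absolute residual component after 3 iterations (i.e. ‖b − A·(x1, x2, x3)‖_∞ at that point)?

0.1617

Iteration 1:
  x1 = (8 - (-1)·-1.0000 - (1)·2.0000) / (5) = 1.0000
  x2 = (12 - (3)·1.0000 - (-2)·2.0000) / (6) = 2.1667
  x3 = (10 - (4)·1.0000 - (-1)·2.1667) / (7) = 1.1667
Iteration 2:
  x1 = (8 - (-1)·2.1667 - (1)·1.1667) / (5) = 1.8000
  x2 = (12 - (3)·1.8000 - (-2)·1.1667) / (6) = 1.4889
  x3 = (10 - (4)·1.8000 - (-1)·1.4889) / (7) = 0.6127
Iteration 3:
  x1 = (8 - (-1)·1.4889 - (1)·0.6127) / (5) = 1.7752
  x2 = (12 - (3)·1.7752 - (-2)·0.6127) / (6) = 1.3166
  x3 = (10 - (4)·1.7752 - (-1)·1.3166) / (7) = 0.6023
Residual b − A·x = (-0.1617, -0.0206, -0.0003); ∞-norm = 0.1617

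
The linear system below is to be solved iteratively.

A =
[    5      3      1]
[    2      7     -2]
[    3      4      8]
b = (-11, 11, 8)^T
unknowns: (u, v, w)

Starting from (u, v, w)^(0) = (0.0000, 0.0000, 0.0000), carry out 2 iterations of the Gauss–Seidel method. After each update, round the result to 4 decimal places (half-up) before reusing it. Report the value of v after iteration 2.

2.8257

Iteration 1:
  u = (-11 - (3)·0.0000 - (1)·0.0000) / (5) = -2.2000
  v = (11 - (2)·-2.2000 - (-2)·0.0000) / (7) = 2.2000
  w = (8 - (3)·-2.2000 - (4)·2.2000) / (8) = 0.7250
Iteration 2:
  u = (-11 - (3)·2.2000 - (1)·0.7250) / (5) = -3.6650
  v = (11 - (2)·-3.6650 - (-2)·0.7250) / (7) = 2.8257
  w = (8 - (3)·-3.6650 - (4)·2.8257) / (8) = 0.9615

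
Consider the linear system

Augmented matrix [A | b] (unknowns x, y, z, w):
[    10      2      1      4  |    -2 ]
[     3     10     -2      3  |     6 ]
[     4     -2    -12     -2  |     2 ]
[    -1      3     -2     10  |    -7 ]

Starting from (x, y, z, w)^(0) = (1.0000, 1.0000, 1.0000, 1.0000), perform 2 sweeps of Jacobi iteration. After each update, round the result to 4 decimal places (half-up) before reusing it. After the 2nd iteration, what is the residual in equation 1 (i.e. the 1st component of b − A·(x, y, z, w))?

Iteration 1:
  x = (-2 - (2)·1.0000 - (1)·1.0000 - (4)·1.0000) / (10) = -0.9000
  y = (6 - (3)·1.0000 - (-2)·1.0000 - (3)·1.0000) / (10) = 0.2000
  z = (2 - (4)·1.0000 - (-2)·1.0000 - (-2)·1.0000) / (-12) = -0.1667
  w = (-7 - (-1)·1.0000 - (3)·1.0000 - (-2)·1.0000) / (10) = -0.7000
Iteration 2:
  x = (-2 - (2)·0.2000 - (1)·-0.1667 - (4)·-0.7000) / (10) = 0.0567
  y = (6 - (3)·-0.9000 - (-2)·-0.1667 - (3)·-0.7000) / (10) = 1.0467
  z = (2 - (4)·-0.9000 - (-2)·0.2000 - (-2)·-0.7000) / (-12) = -0.3833
  w = (-7 - (-1)·-0.9000 - (3)·0.2000 - (-2)·-0.1667) / (10) = -0.8833
Residual b − A·x = (-0.7439, -2.7538, -2.4996, -2.0170)

-0.7439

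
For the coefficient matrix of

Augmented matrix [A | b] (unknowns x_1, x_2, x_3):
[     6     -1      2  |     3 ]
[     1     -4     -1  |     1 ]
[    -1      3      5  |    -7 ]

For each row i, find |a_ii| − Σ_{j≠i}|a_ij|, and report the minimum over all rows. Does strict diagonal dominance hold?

row 1: |6| − (1+2) = 3
row 2: |-4| − (1+1) = 2
row 3: |5| − (1+3) = 1
minimum over rows = 1 → strictly diagonally dominant (convergence guaranteed)

1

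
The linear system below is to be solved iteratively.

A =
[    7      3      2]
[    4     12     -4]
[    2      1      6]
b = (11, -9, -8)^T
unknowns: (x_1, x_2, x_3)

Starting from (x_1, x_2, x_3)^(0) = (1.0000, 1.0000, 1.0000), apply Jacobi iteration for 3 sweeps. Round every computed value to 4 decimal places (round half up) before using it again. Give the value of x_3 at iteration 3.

-1.8644

Iteration 1:
  x_1 = (11 - (3)·1.0000 - (2)·1.0000) / (7) = 0.8571
  x_2 = (-9 - (4)·1.0000 - (-4)·1.0000) / (12) = -0.7500
  x_3 = (-8 - (2)·1.0000 - (1)·1.0000) / (6) = -1.8333
Iteration 2:
  x_1 = (11 - (3)·-0.7500 - (2)·-1.8333) / (7) = 2.4167
  x_2 = (-9 - (4)·0.8571 - (-4)·-1.8333) / (12) = -1.6468
  x_3 = (-8 - (2)·0.8571 - (1)·-0.7500) / (6) = -1.4940
Iteration 3:
  x_1 = (11 - (3)·-1.6468 - (2)·-1.4940) / (7) = 2.7041
  x_2 = (-9 - (4)·2.4167 - (-4)·-1.4940) / (12) = -2.0536
  x_3 = (-8 - (2)·2.4167 - (1)·-1.6468) / (6) = -1.8644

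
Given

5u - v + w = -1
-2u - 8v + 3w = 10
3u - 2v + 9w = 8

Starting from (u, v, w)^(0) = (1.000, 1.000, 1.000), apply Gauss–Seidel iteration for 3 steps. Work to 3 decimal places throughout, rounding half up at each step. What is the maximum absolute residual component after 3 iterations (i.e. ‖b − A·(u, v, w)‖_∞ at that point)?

Iteration 1:
  u = (-1 - (-1)·1.000 - (1)·1.000) / (5) = -0.200
  v = (10 - (-2)·-0.200 - (3)·1.000) / (-8) = -0.825
  w = (8 - (3)·-0.200 - (-2)·-0.825) / (9) = 0.772
Iteration 2:
  u = (-1 - (-1)·-0.825 - (1)·0.772) / (5) = -0.519
  v = (10 - (-2)·-0.519 - (3)·0.772) / (-8) = -0.831
  w = (8 - (3)·-0.519 - (-2)·-0.831) / (9) = 0.877
Iteration 3:
  u = (-1 - (-1)·-0.831 - (1)·0.877) / (5) = -0.542
  v = (10 - (-2)·-0.542 - (3)·0.877) / (-8) = -0.786
  w = (8 - (3)·-0.542 - (-2)·-0.786) / (9) = 0.895
Residual b − A·x = (0.029, -0.057, -0.001); ∞-norm = 0.057

0.057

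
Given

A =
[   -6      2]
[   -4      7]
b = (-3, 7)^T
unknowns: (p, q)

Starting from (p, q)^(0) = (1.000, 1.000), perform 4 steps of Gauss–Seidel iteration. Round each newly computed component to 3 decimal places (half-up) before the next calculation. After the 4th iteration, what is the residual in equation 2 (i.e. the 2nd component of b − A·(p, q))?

0.003

Iteration 1:
  p = (-3 - (2)·1.000) / (-6) = 0.833
  q = (7 - (-4)·0.833) / (7) = 1.476
Iteration 2:
  p = (-3 - (2)·1.476) / (-6) = 0.992
  q = (7 - (-4)·0.992) / (7) = 1.567
Iteration 3:
  p = (-3 - (2)·1.567) / (-6) = 1.022
  q = (7 - (-4)·1.022) / (7) = 1.584
Iteration 4:
  p = (-3 - (2)·1.584) / (-6) = 1.028
  q = (7 - (-4)·1.028) / (7) = 1.587
Residual b − A·x = (-0.006, 0.003)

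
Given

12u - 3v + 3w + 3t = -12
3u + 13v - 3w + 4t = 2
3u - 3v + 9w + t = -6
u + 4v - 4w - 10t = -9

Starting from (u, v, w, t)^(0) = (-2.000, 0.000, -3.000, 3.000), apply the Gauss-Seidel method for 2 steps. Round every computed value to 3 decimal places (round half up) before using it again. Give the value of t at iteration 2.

Iteration 1:
  u = (-12 - (-3)·0.000 - (3)·-3.000 - (3)·3.000) / (12) = -1.000
  v = (2 - (3)·-1.000 - (-3)·-3.000 - (4)·3.000) / (13) = -1.231
  w = (-6 - (3)·-1.000 - (-3)·-1.231 - (1)·3.000) / (9) = -1.077
  t = (-9 - (1)·-1.000 - (4)·-1.231 - (-4)·-1.077) / (-10) = 0.738
Iteration 2:
  u = (-12 - (-3)·-1.231 - (3)·-1.077 - (3)·0.738) / (12) = -1.223
  v = (2 - (3)·-1.223 - (-3)·-1.077 - (4)·0.738) / (13) = -0.040
  w = (-6 - (3)·-1.223 - (-3)·-0.040 - (1)·0.738) / (9) = -0.354
  t = (-9 - (1)·-1.223 - (4)·-0.040 - (-4)·-0.354) / (-10) = 0.903

0.903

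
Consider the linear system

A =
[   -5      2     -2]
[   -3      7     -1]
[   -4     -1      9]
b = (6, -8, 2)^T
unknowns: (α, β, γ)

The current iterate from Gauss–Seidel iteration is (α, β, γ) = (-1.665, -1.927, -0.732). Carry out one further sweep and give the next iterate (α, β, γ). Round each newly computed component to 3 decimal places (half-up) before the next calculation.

(-1.678, -1.967, -0.742)

One sweep:
  α = (6 - (2)·-1.927 - (-2)·-0.732) / (-5) = -1.678
  β = (-8 - (-3)·-1.678 - (-1)·-0.732) / (7) = -1.967
  γ = (2 - (-4)·-1.678 - (-1)·-1.967) / (9) = -0.742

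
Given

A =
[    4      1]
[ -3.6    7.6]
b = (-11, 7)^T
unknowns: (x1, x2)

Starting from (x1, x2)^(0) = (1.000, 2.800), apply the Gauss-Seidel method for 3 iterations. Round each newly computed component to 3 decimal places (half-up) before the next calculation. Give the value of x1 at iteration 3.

-2.676

Iteration 1:
  x1 = (-11 - (1)·2.800) / (4) = -3.450
  x2 = (7 - (-3.6)·-3.450) / (7.6) = -0.713
Iteration 2:
  x1 = (-11 - (1)·-0.713) / (4) = -2.572
  x2 = (7 - (-3.6)·-2.572) / (7.6) = -0.297
Iteration 3:
  x1 = (-11 - (1)·-0.297) / (4) = -2.676
  x2 = (7 - (-3.6)·-2.676) / (7.6) = -0.347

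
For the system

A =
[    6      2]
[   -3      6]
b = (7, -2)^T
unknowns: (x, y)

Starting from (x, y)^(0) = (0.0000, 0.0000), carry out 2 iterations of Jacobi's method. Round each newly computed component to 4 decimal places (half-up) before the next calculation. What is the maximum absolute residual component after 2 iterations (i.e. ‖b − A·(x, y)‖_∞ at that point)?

1.1668

Iteration 1:
  x = (7 - (2)·0.0000) / (6) = 1.1667
  y = (-2 - (-3)·0.0000) / (6) = -0.3333
Iteration 2:
  x = (7 - (2)·-0.3333) / (6) = 1.2778
  y = (-2 - (-3)·1.1667) / (6) = 0.2500
Residual b − A·x = (-1.1668, 0.3334); ∞-norm = 1.1668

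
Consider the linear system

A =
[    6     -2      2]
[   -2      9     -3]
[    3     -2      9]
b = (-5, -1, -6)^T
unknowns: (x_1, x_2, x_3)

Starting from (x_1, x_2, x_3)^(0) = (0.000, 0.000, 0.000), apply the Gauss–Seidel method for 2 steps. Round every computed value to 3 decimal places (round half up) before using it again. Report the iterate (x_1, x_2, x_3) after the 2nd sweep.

(-0.780, -0.436, -0.504)

Iteration 1:
  x_1 = (-5 - (-2)·0.000 - (2)·0.000) / (6) = -0.833
  x_2 = (-1 - (-2)·-0.833 - (-3)·0.000) / (9) = -0.296
  x_3 = (-6 - (3)·-0.833 - (-2)·-0.296) / (9) = -0.455
Iteration 2:
  x_1 = (-5 - (-2)·-0.296 - (2)·-0.455) / (6) = -0.780
  x_2 = (-1 - (-2)·-0.780 - (-3)·-0.455) / (9) = -0.436
  x_3 = (-6 - (3)·-0.780 - (-2)·-0.436) / (9) = -0.504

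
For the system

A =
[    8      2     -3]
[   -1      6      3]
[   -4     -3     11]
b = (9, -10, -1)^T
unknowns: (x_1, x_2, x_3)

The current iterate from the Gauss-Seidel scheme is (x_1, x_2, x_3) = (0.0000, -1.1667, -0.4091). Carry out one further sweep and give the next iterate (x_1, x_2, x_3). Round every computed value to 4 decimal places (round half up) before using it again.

One sweep:
  x_1 = (9 - (2)·-1.1667 - (-3)·-0.4091) / (8) = 1.2633
  x_2 = (-10 - (-1)·1.2633 - (3)·-0.4091) / (6) = -1.2516
  x_3 = (-1 - (-4)·1.2633 - (-3)·-1.2516) / (11) = 0.0271

(1.2633, -1.2516, 0.0271)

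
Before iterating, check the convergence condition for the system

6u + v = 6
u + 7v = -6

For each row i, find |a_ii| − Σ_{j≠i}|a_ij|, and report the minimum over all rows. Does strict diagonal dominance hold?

5

row 1: |6| − (1) = 5
row 2: |7| − (1) = 6
minimum over rows = 5 → strictly diagonally dominant (convergence guaranteed)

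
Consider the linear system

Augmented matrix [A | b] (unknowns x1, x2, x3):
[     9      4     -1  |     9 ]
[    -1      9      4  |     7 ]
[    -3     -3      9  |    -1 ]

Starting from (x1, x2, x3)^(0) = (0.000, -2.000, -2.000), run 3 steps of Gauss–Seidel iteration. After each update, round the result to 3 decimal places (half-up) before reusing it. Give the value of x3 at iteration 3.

0.452

Iteration 1:
  x1 = (9 - (4)·-2.000 - (-1)·-2.000) / (9) = 1.667
  x2 = (7 - (-1)·1.667 - (4)·-2.000) / (9) = 1.852
  x3 = (-1 - (-3)·1.667 - (-3)·1.852) / (9) = 1.062
Iteration 2:
  x1 = (9 - (4)·1.852 - (-1)·1.062) / (9) = 0.295
  x2 = (7 - (-1)·0.295 - (4)·1.062) / (9) = 0.339
  x3 = (-1 - (-3)·0.295 - (-3)·0.339) / (9) = 0.100
Iteration 3:
  x1 = (9 - (4)·0.339 - (-1)·0.100) / (9) = 0.860
  x2 = (7 - (-1)·0.860 - (4)·0.100) / (9) = 0.829
  x3 = (-1 - (-3)·0.860 - (-3)·0.829) / (9) = 0.452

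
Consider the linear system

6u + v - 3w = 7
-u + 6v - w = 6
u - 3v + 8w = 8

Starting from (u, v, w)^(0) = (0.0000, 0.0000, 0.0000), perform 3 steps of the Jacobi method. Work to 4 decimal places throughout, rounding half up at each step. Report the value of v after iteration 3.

Iteration 1:
  u = (7 - (1)·0.0000 - (-3)·0.0000) / (6) = 1.1667
  v = (6 - (-1)·0.0000 - (-1)·0.0000) / (6) = 1.0000
  w = (8 - (1)·0.0000 - (-3)·0.0000) / (8) = 1.0000
Iteration 2:
  u = (7 - (1)·1.0000 - (-3)·1.0000) / (6) = 1.5000
  v = (6 - (-1)·1.1667 - (-1)·1.0000) / (6) = 1.3611
  w = (8 - (1)·1.1667 - (-3)·1.0000) / (8) = 1.2292
Iteration 3:
  u = (7 - (1)·1.3611 - (-3)·1.2292) / (6) = 1.5544
  v = (6 - (-1)·1.5000 - (-1)·1.2292) / (6) = 1.4549
  w = (8 - (1)·1.5000 - (-3)·1.3611) / (8) = 1.3229

1.4549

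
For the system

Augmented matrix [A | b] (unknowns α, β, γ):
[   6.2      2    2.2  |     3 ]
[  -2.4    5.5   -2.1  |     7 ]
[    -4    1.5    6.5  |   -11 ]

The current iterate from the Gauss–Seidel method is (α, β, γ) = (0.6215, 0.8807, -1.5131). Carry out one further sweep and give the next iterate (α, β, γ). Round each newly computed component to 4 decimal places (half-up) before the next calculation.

One sweep:
  α = (3 - (2)·0.8807 - (2.2)·-1.5131) / (6.2) = 0.7367
  β = (7 - (-2.4)·0.7367 - (-2.1)·-1.5131) / (5.5) = 1.0165
  γ = (-11 - (-4)·0.7367 - (1.5)·1.0165) / (6.5) = -1.4735

(0.7367, 1.0165, -1.4735)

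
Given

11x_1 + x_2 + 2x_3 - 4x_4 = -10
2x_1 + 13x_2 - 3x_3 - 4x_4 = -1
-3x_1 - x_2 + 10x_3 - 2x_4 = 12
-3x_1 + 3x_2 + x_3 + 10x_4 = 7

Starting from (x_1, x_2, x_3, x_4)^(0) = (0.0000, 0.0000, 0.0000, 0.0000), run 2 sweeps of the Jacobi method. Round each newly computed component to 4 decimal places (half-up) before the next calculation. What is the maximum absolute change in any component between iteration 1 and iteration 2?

0.6321

Iteration 1:
  x_1 = (-10 - (1)·0.0000 - (2)·0.0000 - (-4)·0.0000) / (11) = -0.9091
  x_2 = (-1 - (2)·0.0000 - (-3)·0.0000 - (-4)·0.0000) / (13) = -0.0769
  x_3 = (12 - (-3)·0.0000 - (-1)·0.0000 - (-2)·0.0000) / (10) = 1.2000
  x_4 = (7 - (-3)·0.0000 - (3)·0.0000 - (1)·0.0000) / (10) = 0.7000
Iteration 2:
  x_1 = (-10 - (1)·-0.0769 - (2)·1.2000 - (-4)·0.7000) / (11) = -0.8657
  x_2 = (-1 - (2)·-0.9091 - (-3)·1.2000 - (-4)·0.7000) / (13) = 0.5552
  x_3 = (12 - (-3)·-0.9091 - (-1)·-0.0769 - (-2)·0.7000) / (10) = 1.0596
  x_4 = (7 - (-3)·-0.9091 - (3)·-0.0769 - (1)·1.2000) / (10) = 0.3303
Change: (0.0434, 0.6321, -0.1404, -0.3697) → max |·| = 0.6321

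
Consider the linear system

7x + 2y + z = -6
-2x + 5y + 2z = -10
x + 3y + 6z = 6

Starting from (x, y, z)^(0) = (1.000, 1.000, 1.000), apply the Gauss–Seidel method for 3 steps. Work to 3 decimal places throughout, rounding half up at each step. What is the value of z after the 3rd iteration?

2.653

Iteration 1:
  x = (-6 - (2)·1.000 - (1)·1.000) / (7) = -1.286
  y = (-10 - (-2)·-1.286 - (2)·1.000) / (5) = -2.914
  z = (6 - (1)·-1.286 - (3)·-2.914) / (6) = 2.671
Iteration 2:
  x = (-6 - (2)·-2.914 - (1)·2.671) / (7) = -0.406
  y = (-10 - (-2)·-0.406 - (2)·2.671) / (5) = -3.231
  z = (6 - (1)·-0.406 - (3)·-3.231) / (6) = 2.683
Iteration 3:
  x = (-6 - (2)·-3.231 - (1)·2.683) / (7) = -0.317
  y = (-10 - (-2)·-0.317 - (2)·2.683) / (5) = -3.200
  z = (6 - (1)·-0.317 - (3)·-3.200) / (6) = 2.653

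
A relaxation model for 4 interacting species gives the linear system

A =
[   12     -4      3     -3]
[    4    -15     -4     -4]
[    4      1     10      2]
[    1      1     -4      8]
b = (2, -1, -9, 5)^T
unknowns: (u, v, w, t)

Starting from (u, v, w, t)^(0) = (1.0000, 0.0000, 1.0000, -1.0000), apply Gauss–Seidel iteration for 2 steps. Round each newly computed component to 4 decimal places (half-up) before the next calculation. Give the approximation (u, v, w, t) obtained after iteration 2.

Iteration 1:
  u = (2 - (-4)·0.0000 - (3)·1.0000 - (-3)·-1.0000) / (12) = -0.3333
  v = (-1 - (4)·-0.3333 - (-4)·1.0000 - (-4)·-1.0000) / (-15) = -0.0222
  w = (-9 - (4)·-0.3333 - (1)·-0.0222 - (2)·-1.0000) / (10) = -0.5645
  t = (5 - (1)·-0.3333 - (1)·-0.0222 - (-4)·-0.5645) / (8) = 0.3872
Iteration 2:
  u = (2 - (-4)·-0.0222 - (3)·-0.5645 - (-3)·0.3872) / (12) = 0.3972
  v = (-1 - (4)·0.3972 - (-4)·-0.5645 - (-4)·0.3872) / (-15) = 0.2199
  w = (-9 - (4)·0.3972 - (1)·0.2199 - (2)·0.3872) / (10) = -1.1583
  t = (5 - (1)·0.3972 - (1)·0.2199 - (-4)·-1.1583) / (8) = -0.0313

(0.3972, 0.2199, -1.1583, -0.0313)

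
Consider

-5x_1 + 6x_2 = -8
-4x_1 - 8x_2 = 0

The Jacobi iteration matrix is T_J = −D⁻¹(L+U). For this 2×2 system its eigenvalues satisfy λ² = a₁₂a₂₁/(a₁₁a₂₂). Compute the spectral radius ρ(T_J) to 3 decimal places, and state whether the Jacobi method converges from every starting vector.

a₁₂a₂₁/(a₁₁a₂₂) = (6)·(-4) / ((-5)·(-8)) = -0.600000
ρ = √|-0.600000| = √0.600000 = 0.775
ρ < 1, so Jacobi converges

0.775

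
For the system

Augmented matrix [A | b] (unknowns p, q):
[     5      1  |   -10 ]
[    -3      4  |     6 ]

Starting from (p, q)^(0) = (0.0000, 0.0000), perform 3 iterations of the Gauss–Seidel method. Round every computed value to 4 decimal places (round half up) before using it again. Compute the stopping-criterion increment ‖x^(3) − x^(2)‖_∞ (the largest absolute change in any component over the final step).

Iteration 1:
  p = (-10 - (1)·0.0000) / (5) = -2.0000
  q = (6 - (-3)·-2.0000) / (4) = 0.0000
Iteration 2:
  p = (-10 - (1)·0.0000) / (5) = -2.0000
  q = (6 - (-3)·-2.0000) / (4) = 0.0000
Iteration 3:
  p = (-10 - (1)·0.0000) / (5) = -2.0000
  q = (6 - (-3)·-2.0000) / (4) = 0.0000
Change: (0.0000, 0.0000) → max |·| = 0.0000

0.0000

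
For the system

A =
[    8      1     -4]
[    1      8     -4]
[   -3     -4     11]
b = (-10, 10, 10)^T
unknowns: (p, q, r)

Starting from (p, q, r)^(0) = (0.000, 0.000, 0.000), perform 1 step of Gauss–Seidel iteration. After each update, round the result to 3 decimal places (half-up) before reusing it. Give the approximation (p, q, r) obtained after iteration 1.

Iteration 1:
  p = (-10 - (1)·0.000 - (-4)·0.000) / (8) = -1.250
  q = (10 - (1)·-1.250 - (-4)·0.000) / (8) = 1.406
  r = (10 - (-3)·-1.250 - (-4)·1.406) / (11) = 1.079

(-1.250, 1.406, 1.079)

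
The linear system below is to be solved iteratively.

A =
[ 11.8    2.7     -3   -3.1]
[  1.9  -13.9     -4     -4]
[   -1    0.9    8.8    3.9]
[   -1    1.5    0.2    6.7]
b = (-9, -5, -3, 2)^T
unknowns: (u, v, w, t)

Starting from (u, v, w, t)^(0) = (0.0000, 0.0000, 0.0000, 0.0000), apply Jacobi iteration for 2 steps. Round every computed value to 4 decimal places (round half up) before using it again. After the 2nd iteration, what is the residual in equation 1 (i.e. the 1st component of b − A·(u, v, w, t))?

Iteration 1:
  u = (-9 - (2.7)·0.0000 - (-3)·0.0000 - (-3.1)·0.0000) / (11.8) = -0.7627
  v = (-5 - (1.9)·0.0000 - (-4)·0.0000 - (-4)·0.0000) / (-13.9) = 0.3597
  w = (-3 - (-1)·0.0000 - (0.9)·0.0000 - (3.9)·0.0000) / (8.8) = -0.3409
  t = (2 - (-1)·0.0000 - (1.5)·0.0000 - (0.2)·0.0000) / (6.7) = 0.2985
Iteration 2:
  u = (-9 - (2.7)·0.3597 - (-3)·-0.3409 - (-3.1)·0.2985) / (11.8) = -0.8533
  v = (-5 - (1.9)·-0.7627 - (-4)·-0.3409 - (-4)·0.2985) / (-13.9) = 0.2677
  w = (-3 - (-1)·-0.7627 - (0.9)·0.3597 - (3.9)·0.2985) / (8.8) = -0.5967
  t = (2 - (-1)·-0.7627 - (1.5)·0.3597 - (0.2)·-0.3409) / (6.7) = 0.1143
Residual b − A·x = (-1.0896, -1.5873, 0.7110, 0.0987)

-1.0896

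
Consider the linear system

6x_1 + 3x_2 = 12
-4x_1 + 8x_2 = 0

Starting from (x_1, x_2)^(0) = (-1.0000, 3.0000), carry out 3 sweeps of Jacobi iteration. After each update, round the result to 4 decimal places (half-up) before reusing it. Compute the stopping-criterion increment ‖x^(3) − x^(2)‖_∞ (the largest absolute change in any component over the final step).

Iteration 1:
  x_1 = (12 - (3)·3.0000) / (6) = 0.5000
  x_2 = (0 - (-4)·-1.0000) / (8) = -0.5000
Iteration 2:
  x_1 = (12 - (3)·-0.5000) / (6) = 2.2500
  x_2 = (0 - (-4)·0.5000) / (8) = 0.2500
Iteration 3:
  x_1 = (12 - (3)·0.2500) / (6) = 1.8750
  x_2 = (0 - (-4)·2.2500) / (8) = 1.1250
Change: (-0.3750, 0.8750) → max |·| = 0.8750

0.8750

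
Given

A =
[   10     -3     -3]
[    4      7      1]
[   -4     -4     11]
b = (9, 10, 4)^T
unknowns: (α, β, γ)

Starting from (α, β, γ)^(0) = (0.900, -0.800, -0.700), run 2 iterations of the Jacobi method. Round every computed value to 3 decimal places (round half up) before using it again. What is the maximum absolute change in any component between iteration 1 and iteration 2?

Iteration 1:
  α = (9 - (-3)·-0.800 - (-3)·-0.700) / (10) = 0.450
  β = (10 - (4)·0.900 - (1)·-0.700) / (7) = 1.014
  γ = (4 - (-4)·0.900 - (-4)·-0.800) / (11) = 0.400
Iteration 2:
  α = (9 - (-3)·1.014 - (-3)·0.400) / (10) = 1.324
  β = (10 - (4)·0.450 - (1)·0.400) / (7) = 1.114
  γ = (4 - (-4)·0.450 - (-4)·1.014) / (11) = 0.896
Change: (0.874, 0.100, 0.496) → max |·| = 0.874

0.874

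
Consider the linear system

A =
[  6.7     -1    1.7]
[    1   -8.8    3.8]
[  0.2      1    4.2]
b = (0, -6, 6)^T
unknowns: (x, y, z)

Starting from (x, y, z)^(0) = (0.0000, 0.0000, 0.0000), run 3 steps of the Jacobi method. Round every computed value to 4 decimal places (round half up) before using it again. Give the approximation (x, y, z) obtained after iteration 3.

(-0.1274, 1.1990, 1.1318)

Iteration 1:
  x = (0 - (-1)·0.0000 - (1.7)·0.0000) / (6.7) = 0.0000
  y = (-6 - (1)·0.0000 - (3.8)·0.0000) / (-8.8) = 0.6818
  z = (6 - (0.2)·0.0000 - (1)·0.0000) / (4.2) = 1.4286
Iteration 2:
  x = (0 - (-1)·0.6818 - (1.7)·1.4286) / (6.7) = -0.2607
  y = (-6 - (1)·0.0000 - (3.8)·1.4286) / (-8.8) = 1.2987
  z = (6 - (0.2)·0.0000 - (1)·0.6818) / (4.2) = 1.2662
Iteration 3:
  x = (0 - (-1)·1.2987 - (1.7)·1.2662) / (6.7) = -0.1274
  y = (-6 - (1)·-0.2607 - (3.8)·1.2662) / (-8.8) = 1.1990
  z = (6 - (0.2)·-0.2607 - (1)·1.2987) / (4.2) = 1.1318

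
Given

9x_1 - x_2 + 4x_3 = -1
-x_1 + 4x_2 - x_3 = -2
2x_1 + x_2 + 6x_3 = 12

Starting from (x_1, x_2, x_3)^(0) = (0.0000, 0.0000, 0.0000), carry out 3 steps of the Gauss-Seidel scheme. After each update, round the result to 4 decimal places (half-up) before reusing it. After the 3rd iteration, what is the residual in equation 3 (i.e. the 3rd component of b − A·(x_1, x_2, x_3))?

Iteration 1:
  x_1 = (-1 - (-1)·0.0000 - (4)·0.0000) / (9) = -0.1111
  x_2 = (-2 - (-1)·-0.1111 - (-1)·0.0000) / (4) = -0.5278
  x_3 = (12 - (2)·-0.1111 - (1)·-0.5278) / (6) = 2.1250
Iteration 2:
  x_1 = (-1 - (-1)·-0.5278 - (4)·2.1250) / (9) = -1.1142
  x_2 = (-2 - (-1)·-1.1142 - (-1)·2.1250) / (4) = -0.2473
  x_3 = (12 - (2)·-1.1142 - (1)·-0.2473) / (6) = 2.4126
Iteration 3:
  x_1 = (-1 - (-1)·-0.2473 - (4)·2.4126) / (9) = -1.2109
  x_2 = (-2 - (-1)·-1.2109 - (-1)·2.4126) / (4) = -0.1996
  x_3 = (12 - (2)·-1.2109 - (1)·-0.1996) / (6) = 2.4369
Residual b − A·x = (-0.0491, 0.0244, 0.0000)

0.0000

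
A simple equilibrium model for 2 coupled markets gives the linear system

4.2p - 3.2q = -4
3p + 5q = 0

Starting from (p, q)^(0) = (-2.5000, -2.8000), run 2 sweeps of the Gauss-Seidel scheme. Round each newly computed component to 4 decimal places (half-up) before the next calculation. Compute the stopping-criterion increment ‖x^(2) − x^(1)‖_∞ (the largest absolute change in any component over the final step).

Iteration 1:
  p = (-4 - (-3.2)·-2.8000) / (4.2) = -3.0857
  q = (0 - (3)·-3.0857) / (5) = 1.8514
Iteration 2:
  p = (-4 - (-3.2)·1.8514) / (4.2) = 0.4582
  q = (0 - (3)·0.4582) / (5) = -0.2749
Change: (3.5439, -2.1263) → max |·| = 3.5439

3.5439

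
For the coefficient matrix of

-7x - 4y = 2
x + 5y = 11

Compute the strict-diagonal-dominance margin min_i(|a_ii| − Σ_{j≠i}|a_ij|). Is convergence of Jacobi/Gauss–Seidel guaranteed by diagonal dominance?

row 1: |-7| − (4) = 3
row 2: |5| − (1) = 4
minimum over rows = 3 → strictly diagonally dominant (convergence guaranteed)

3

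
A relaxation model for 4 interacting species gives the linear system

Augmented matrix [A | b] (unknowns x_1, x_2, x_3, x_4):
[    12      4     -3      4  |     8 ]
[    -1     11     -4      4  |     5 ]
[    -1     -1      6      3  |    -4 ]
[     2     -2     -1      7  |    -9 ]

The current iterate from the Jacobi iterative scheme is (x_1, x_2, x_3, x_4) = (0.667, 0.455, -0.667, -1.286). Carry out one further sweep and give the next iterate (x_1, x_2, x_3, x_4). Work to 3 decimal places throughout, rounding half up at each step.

One sweep:
  x_1 = (8 - (4)·0.455 - (-3)·-0.667 - (4)·-1.286) / (12) = 0.777
  x_2 = (5 - (-1)·0.667 - (-4)·-0.667 - (4)·-1.286) / (11) = 0.740
  x_3 = (-4 - (-1)·0.667 - (-1)·0.455 - (3)·-1.286) / (6) = 0.163
  x_4 = (-9 - (2)·0.667 - (-2)·0.455 - (-1)·-0.667) / (7) = -1.442

(0.777, 0.740, 0.163, -1.442)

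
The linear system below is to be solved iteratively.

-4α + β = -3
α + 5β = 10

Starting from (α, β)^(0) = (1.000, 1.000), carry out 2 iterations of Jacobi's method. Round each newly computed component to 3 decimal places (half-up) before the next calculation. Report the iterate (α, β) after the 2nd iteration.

Iteration 1:
  α = (-3 - (1)·1.000) / (-4) = 1.000
  β = (10 - (1)·1.000) / (5) = 1.800
Iteration 2:
  α = (-3 - (1)·1.800) / (-4) = 1.200
  β = (10 - (1)·1.000) / (5) = 1.800

(1.200, 1.800)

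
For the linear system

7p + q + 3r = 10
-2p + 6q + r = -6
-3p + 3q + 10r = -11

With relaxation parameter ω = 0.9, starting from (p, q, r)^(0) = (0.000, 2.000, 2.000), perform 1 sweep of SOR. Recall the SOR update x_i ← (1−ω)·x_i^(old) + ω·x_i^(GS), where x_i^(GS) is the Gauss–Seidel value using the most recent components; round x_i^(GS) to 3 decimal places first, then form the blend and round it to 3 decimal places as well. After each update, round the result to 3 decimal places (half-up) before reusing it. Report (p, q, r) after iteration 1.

(0.257, -0.923, -0.471)

Iteration 1:
  p: GS value = (10 - (1)·2.000 - (3)·2.000) / (7) = 0.286;  p ← (1−ω)·0.000 + ω·0.286 = 0.257
  q: GS value = (-6 - (-2)·0.257 - (1)·2.000) / (6) = -1.248;  q ← (1−ω)·2.000 + ω·-1.248 = -0.923
  r: GS value = (-11 - (-3)·0.257 - (3)·-0.923) / (10) = -0.746;  r ← (1−ω)·2.000 + ω·-0.746 = -0.471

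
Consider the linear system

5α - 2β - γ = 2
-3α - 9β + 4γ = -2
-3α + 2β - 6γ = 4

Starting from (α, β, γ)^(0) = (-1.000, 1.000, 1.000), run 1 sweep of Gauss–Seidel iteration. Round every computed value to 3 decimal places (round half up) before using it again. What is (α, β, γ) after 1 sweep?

Iteration 1:
  α = (2 - (-2)·1.000 - (-1)·1.000) / (5) = 1.000
  β = (-2 - (-3)·1.000 - (4)·1.000) / (-9) = 0.333
  γ = (4 - (-3)·1.000 - (2)·0.333) / (-6) = -1.056

(1.000, 0.333, -1.056)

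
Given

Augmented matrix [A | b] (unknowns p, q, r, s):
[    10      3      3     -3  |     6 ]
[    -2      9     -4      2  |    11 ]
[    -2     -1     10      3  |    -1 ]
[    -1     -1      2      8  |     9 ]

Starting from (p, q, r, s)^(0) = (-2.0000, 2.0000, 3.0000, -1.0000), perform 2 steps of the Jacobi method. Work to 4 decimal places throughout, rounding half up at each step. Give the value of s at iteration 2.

Iteration 1:
  p = (6 - (3)·2.0000 - (3)·3.0000 - (-3)·-1.0000) / (10) = -1.2000
  q = (11 - (-2)·-2.0000 - (-4)·3.0000 - (2)·-1.0000) / (9) = 2.3333
  r = (-1 - (-2)·-2.0000 - (-1)·2.0000 - (3)·-1.0000) / (10) = 0.0000
  s = (9 - (-1)·-2.0000 - (-1)·2.0000 - (2)·3.0000) / (8) = 0.3750
Iteration 2:
  p = (6 - (3)·2.3333 - (3)·0.0000 - (-3)·0.3750) / (10) = 0.0125
  q = (11 - (-2)·-1.2000 - (-4)·0.0000 - (2)·0.3750) / (9) = 0.8722
  r = (-1 - (-2)·-1.2000 - (-1)·2.3333 - (3)·0.3750) / (10) = -0.2192
  s = (9 - (-1)·-1.2000 - (-1)·2.3333 - (2)·0.0000) / (8) = 1.2667

1.2667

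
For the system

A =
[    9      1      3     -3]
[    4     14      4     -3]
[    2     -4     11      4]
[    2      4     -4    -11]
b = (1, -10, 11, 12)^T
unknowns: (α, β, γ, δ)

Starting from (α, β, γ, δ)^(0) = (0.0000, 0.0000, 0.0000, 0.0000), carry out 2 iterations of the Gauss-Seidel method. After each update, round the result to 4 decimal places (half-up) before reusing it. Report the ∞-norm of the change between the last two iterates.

Iteration 1:
  α = (1 - (1)·0.0000 - (3)·0.0000 - (-3)·0.0000) / (9) = 0.1111
  β = (-10 - (4)·0.1111 - (4)·0.0000 - (-3)·0.0000) / (14) = -0.7460
  γ = (11 - (2)·0.1111 - (-4)·-0.7460 - (4)·0.0000) / (11) = 0.7085
  δ = (12 - (2)·0.1111 - (4)·-0.7460 - (-4)·0.7085) / (-11) = -1.5996
Iteration 2:
  α = (1 - (1)·-0.7460 - (3)·0.7085 - (-3)·-1.5996) / (9) = -0.5754
  β = (-10 - (4)·-0.5754 - (4)·0.7085 - (-3)·-1.5996) / (14) = -1.0951
  γ = (11 - (2)·-0.5754 - (-4)·-1.0951 - (4)·-1.5996) / (11) = 1.2881
  δ = (12 - (2)·-0.5754 - (4)·-1.0951 - (-4)·1.2881) / (-11) = -2.0621
Change: (-0.6865, -0.3491, 0.5796, -0.4625) → max |·| = 0.6865

0.6865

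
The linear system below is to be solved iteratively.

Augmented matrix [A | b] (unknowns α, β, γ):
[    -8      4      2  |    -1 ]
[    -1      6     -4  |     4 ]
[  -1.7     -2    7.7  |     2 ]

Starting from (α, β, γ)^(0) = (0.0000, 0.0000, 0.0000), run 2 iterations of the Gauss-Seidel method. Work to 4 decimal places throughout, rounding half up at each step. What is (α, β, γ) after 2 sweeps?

Iteration 1:
  α = (-1 - (4)·0.0000 - (2)·0.0000) / (-8) = 0.1250
  β = (4 - (-1)·0.1250 - (-4)·0.0000) / (6) = 0.6875
  γ = (2 - (-1.7)·0.1250 - (-2)·0.6875) / (7.7) = 0.4659
Iteration 2:
  α = (-1 - (4)·0.6875 - (2)·0.4659) / (-8) = 0.5852
  β = (4 - (-1)·0.5852 - (-4)·0.4659) / (6) = 1.0748
  γ = (2 - (-1.7)·0.5852 - (-2)·1.0748) / (7.7) = 0.6681

(0.5852, 1.0748, 0.6681)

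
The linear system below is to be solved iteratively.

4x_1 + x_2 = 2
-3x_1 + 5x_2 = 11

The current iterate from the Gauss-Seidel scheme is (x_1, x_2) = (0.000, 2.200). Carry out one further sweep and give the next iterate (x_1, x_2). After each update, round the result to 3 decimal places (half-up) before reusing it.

One sweep:
  x_1 = (2 - (1)·2.200) / (4) = -0.050
  x_2 = (11 - (-3)·-0.050) / (5) = 2.170

(-0.050, 2.170)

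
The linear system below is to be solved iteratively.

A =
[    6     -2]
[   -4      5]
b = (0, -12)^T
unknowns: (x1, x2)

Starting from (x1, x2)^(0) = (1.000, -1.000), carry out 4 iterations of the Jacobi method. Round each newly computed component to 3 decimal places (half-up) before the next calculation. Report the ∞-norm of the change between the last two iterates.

Iteration 1:
  x1 = (0 - (-2)·-1.000) / (6) = -0.333
  x2 = (-12 - (-4)·1.000) / (5) = -1.600
Iteration 2:
  x1 = (0 - (-2)·-1.600) / (6) = -0.533
  x2 = (-12 - (-4)·-0.333) / (5) = -2.666
Iteration 3:
  x1 = (0 - (-2)·-2.666) / (6) = -0.889
  x2 = (-12 - (-4)·-0.533) / (5) = -2.826
Iteration 4:
  x1 = (0 - (-2)·-2.826) / (6) = -0.942
  x2 = (-12 - (-4)·-0.889) / (5) = -3.111
Change: (-0.053, -0.285) → max |·| = 0.285

0.285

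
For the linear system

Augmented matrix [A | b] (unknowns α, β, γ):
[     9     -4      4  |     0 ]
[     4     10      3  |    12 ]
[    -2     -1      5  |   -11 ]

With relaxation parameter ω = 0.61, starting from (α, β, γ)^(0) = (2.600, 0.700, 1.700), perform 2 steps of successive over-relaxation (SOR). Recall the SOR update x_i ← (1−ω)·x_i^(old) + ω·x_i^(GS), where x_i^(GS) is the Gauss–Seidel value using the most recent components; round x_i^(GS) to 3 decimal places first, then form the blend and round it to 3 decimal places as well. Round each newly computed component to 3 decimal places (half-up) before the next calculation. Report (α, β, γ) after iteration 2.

(0.547, 0.878, -1.271)

Iteration 1:
  α: GS value = (0 - (-4)·0.700 - (4)·1.700) / (9) = -0.444;  α ← (1−ω)·2.600 + ω·-0.444 = 0.743
  β: GS value = (12 - (4)·0.743 - (3)·1.700) / (10) = 0.393;  β ← (1−ω)·0.700 + ω·0.393 = 0.513
  γ: GS value = (-11 - (-2)·0.743 - (-1)·0.513) / (5) = -1.800;  γ ← (1−ω)·1.700 + ω·-1.800 = -0.435
Iteration 2:
  α: GS value = (0 - (-4)·0.513 - (4)·-0.435) / (9) = 0.421;  α ← (1−ω)·0.743 + ω·0.421 = 0.547
  β: GS value = (12 - (4)·0.547 - (3)·-0.435) / (10) = 1.112;  β ← (1−ω)·0.513 + ω·1.112 = 0.878
  γ: GS value = (-11 - (-2)·0.547 - (-1)·0.878) / (5) = -1.806;  γ ← (1−ω)·-0.435 + ω·-1.806 = -1.271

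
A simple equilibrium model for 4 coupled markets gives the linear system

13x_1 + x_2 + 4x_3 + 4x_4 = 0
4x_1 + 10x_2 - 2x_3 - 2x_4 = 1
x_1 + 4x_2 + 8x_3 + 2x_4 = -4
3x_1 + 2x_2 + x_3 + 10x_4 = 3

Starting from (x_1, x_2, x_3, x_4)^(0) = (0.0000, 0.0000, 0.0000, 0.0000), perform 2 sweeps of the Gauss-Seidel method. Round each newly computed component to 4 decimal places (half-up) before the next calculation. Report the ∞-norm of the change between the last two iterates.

Iteration 1:
  x_1 = (0 - (1)·0.0000 - (4)·0.0000 - (4)·0.0000) / (13) = 0.0000
  x_2 = (1 - (4)·0.0000 - (-2)·0.0000 - (-2)·0.0000) / (10) = 0.1000
  x_3 = (-4 - (1)·0.0000 - (4)·0.1000 - (2)·0.0000) / (8) = -0.5500
  x_4 = (3 - (3)·0.0000 - (2)·0.1000 - (1)·-0.5500) / (10) = 0.3350
Iteration 2:
  x_1 = (0 - (1)·0.1000 - (4)·-0.5500 - (4)·0.3350) / (13) = 0.0585
  x_2 = (1 - (4)·0.0585 - (-2)·-0.5500 - (-2)·0.3350) / (10) = 0.0336
  x_3 = (-4 - (1)·0.0585 - (4)·0.0336 - (2)·0.3350) / (8) = -0.6079
  x_4 = (3 - (3)·0.0585 - (2)·0.0336 - (1)·-0.6079) / (10) = 0.3365
Change: (0.0585, -0.0664, -0.0579, 0.0015) → max |·| = 0.0664

0.0664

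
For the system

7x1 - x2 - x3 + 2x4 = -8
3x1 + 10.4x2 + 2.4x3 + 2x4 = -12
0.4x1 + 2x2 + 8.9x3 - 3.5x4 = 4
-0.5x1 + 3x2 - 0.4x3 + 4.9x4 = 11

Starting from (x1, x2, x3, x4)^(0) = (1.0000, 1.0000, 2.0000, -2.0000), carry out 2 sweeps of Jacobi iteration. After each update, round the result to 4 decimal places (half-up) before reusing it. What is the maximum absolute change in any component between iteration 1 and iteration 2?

2.1504

Iteration 1:
  x1 = (-8 - (-1)·1.0000 - (-1)·2.0000 - (2)·-2.0000) / (7) = -0.1429
  x2 = (-12 - (3)·1.0000 - (2.4)·2.0000 - (2)·-2.0000) / (10.4) = -1.5192
  x3 = (4 - (0.4)·1.0000 - (2)·1.0000 - (-3.5)·-2.0000) / (8.9) = -0.6067
  x4 = (11 - (-0.5)·1.0000 - (3)·1.0000 - (-0.4)·2.0000) / (4.9) = 1.8980
Iteration 2:
  x1 = (-8 - (-1)·-1.5192 - (-1)·-0.6067 - (2)·1.8980) / (7) = -1.9888
  x2 = (-12 - (3)·-0.1429 - (2.4)·-0.6067 - (2)·1.8980) / (10.4) = -1.3376
  x3 = (4 - (0.4)·-0.1429 - (2)·-1.5192 - (-3.5)·1.8980) / (8.9) = 1.5437
  x4 = (11 - (-0.5)·-0.1429 - (3)·-1.5192 - (-0.4)·-0.6067) / (4.9) = 3.1109
Change: (-1.8459, 0.1816, 2.1504, 1.2129) → max |·| = 2.1504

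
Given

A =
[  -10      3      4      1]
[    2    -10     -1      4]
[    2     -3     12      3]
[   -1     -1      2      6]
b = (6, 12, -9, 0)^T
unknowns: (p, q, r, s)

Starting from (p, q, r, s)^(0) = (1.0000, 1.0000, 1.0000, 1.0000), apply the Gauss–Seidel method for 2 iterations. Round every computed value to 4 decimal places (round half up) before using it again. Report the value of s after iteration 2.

-0.1208

Iteration 1:
  p = (6 - (3)·1.0000 - (4)·1.0000 - (1)·1.0000) / (-10) = 0.2000
  q = (12 - (2)·0.2000 - (-1)·1.0000 - (4)·1.0000) / (-10) = -0.8600
  r = (-9 - (2)·0.2000 - (-3)·-0.8600 - (3)·1.0000) / (12) = -1.2483
  s = (0 - (-1)·0.2000 - (-1)·-0.8600 - (2)·-1.2483) / (6) = 0.3061
Iteration 2:
  p = (6 - (3)·-0.8600 - (4)·-1.2483 - (1)·0.3061) / (-10) = -1.3267
  q = (12 - (2)·-1.3267 - (-1)·-1.2483 - (4)·0.3061) / (-10) = -1.2181
  r = (-9 - (2)·-1.3267 - (-3)·-1.2181 - (3)·0.3061) / (12) = -0.9099
  s = (0 - (-1)·-1.3267 - (-1)·-1.2181 - (2)·-0.9099) / (6) = -0.1208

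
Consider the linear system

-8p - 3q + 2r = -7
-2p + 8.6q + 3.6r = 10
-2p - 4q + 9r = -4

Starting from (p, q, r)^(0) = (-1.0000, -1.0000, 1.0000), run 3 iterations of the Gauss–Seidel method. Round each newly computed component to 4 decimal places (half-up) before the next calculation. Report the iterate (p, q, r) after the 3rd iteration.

Iteration 1:
  p = (-7 - (-3)·-1.0000 - (2)·1.0000) / (-8) = 1.5000
  q = (10 - (-2)·1.5000 - (3.6)·1.0000) / (8.6) = 1.0930
  r = (-4 - (-2)·1.5000 - (-4)·1.0930) / (9) = 0.3747
Iteration 2:
  p = (-7 - (-3)·1.0930 - (2)·0.3747) / (-8) = 0.5588
  q = (10 - (-2)·0.5588 - (3.6)·0.3747) / (8.6) = 1.1359
  r = (-4 - (-2)·0.5588 - (-4)·1.1359) / (9) = 0.1846
Iteration 3:
  p = (-7 - (-3)·1.1359 - (2)·0.1846) / (-8) = 0.4952
  q = (10 - (-2)·0.4952 - (3.6)·0.1846) / (8.6) = 1.2007
  r = (-4 - (-2)·0.4952 - (-4)·1.2007) / (9) = 0.1992

(0.4952, 1.2007, 0.1992)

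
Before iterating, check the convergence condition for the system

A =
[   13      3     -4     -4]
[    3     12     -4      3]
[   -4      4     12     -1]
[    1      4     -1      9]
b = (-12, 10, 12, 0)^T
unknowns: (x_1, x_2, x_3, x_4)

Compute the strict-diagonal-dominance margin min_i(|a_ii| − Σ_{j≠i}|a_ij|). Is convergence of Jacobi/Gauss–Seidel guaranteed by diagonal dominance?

row 1: |13| − (3+4+4) = 2
row 2: |12| − (3+4+3) = 2
row 3: |12| − (4+4+1) = 3
row 4: |9| − (1+4+1) = 3
minimum over rows = 2 → strictly diagonally dominant (convergence guaranteed)

2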